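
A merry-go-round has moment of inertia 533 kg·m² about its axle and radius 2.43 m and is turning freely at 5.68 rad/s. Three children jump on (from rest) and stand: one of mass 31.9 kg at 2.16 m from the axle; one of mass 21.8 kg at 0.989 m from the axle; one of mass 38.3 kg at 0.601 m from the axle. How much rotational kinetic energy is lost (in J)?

The added mass arrives with no angular momentum about the axle, and any external torque about the axle is negligible, so the system's angular momentum is conserved.
Added inertia Σmr² = (31.9)(2.16)² + (21.8)(0.989)² + (38.3)(0.601)² = 184.0 kg·m²; I_f = 533.0 + 184.0 = 717.0 kg·m².
ω_f = I_p ω_i / I_f = (533.0)(5.68) / 717.0 = 4.222 rad/s.
KE_i = ½(533.0)(5.680 rad/s)² = 8598 J; KE_f = ½(717.0)(4.222)² = 6392 J.

energy lost ≈ 2210 J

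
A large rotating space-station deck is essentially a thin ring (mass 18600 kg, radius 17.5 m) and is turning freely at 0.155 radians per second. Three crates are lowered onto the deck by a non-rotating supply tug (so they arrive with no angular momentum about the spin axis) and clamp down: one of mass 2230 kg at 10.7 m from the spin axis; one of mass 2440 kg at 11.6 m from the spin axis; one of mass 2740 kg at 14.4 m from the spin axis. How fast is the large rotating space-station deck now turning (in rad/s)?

No external torque acts about the spin axis; L_before = L_after.
I_p = (18600)(17.5)² = 5.696e+06 kg·m².
Added inertia Σmr² = (2230)(10.7)² + (2440)(11.6)² + (2740)(14.4)² = 1.152e+06 kg·m²; I_f = 5.696e+06 + 1.152e+06 = 6.848e+06 kg·m².
ω_f = I_p ω_i / I_f = (5.696e+06)(0.155) / 6.848e+06 = 0.1289 rad/s.

ω_f ≈ 0.129 rad/s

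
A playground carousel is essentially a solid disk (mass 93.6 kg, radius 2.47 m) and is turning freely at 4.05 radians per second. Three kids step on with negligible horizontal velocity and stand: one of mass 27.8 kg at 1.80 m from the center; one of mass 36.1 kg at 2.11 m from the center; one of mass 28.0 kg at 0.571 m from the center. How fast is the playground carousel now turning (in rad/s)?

ω_f ≈ 2.12 rad/s

The added mass arrives with no angular momentum about the center, and any external torque about the center is negligible, so the system's angular momentum is conserved.
I_p = ½(93.6)(2.47)² = 285.5 kg·m².
Added inertia Σmr² = (27.8)(1.80)² + (36.1)(2.11)² + (28.0)(0.571)² = 259.9 kg·m²; I_f = 285.5 + 259.9 = 545.4 kg·m².
ω_f = I_p ω_i / I_f = (285.5)(4.05) / 545.4 = 2.120 rad/s.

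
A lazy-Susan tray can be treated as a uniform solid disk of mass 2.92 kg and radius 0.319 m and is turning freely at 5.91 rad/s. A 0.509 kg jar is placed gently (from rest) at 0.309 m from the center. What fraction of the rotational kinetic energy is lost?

The added mass arrives with no angular momentum about the center, and any external torque about the center is negligible, so the system's angular momentum is conserved.
I_p = ½(2.92)(0.319)² = 0.1486 kg·m².
Added inertia Σmr² = (0.509)(0.309)² = 0.04860 kg·m²; I_f = 0.1486 + 0.04860 = 0.1972 kg·m².
ω_f = I_p ω_i / I_f = (0.1486)(5.91) / 0.1972 = 4.453 rad/s.
KE_i = ½(0.1486)(5.910 rad/s)² = 2.595 J; KE_f = ½(0.1972)(4.453)² = 1.955 J.
Fraction lost = 0.2465.

fraction ≈ 0.246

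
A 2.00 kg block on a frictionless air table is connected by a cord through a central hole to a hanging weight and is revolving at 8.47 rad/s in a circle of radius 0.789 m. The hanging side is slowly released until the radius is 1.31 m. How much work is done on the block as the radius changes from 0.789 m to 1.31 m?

W ≈ -28.5 J

No torque about the axis ⇒ m r₁² ω₁ = m r₂² ω₂.
ω₂ = ω₁ (r₁/r₂)² = (8.47)(0.789/1.31)² = 3.073 rad/s.
W = ΔKE = ½m(v₂² − v₁²) = -28.46 J.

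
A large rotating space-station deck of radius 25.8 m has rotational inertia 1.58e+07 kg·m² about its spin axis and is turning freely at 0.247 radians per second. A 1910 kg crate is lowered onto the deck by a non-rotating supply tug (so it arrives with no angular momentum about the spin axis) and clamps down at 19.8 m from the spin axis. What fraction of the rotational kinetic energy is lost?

fraction ≈ 0.0452

No external torque acts about the spin axis; L_before = L_after.
Added inertia Σmr² = (1910)(19.8)² = 7.488e+05 kg·m²; I_f = 1.580e+07 + 7.488e+05 = 1.655e+07 kg·m².
ω_f = I_p ω_i / I_f = (1.580e+07)(0.247) / 1.655e+07 = 0.2358 rad/s.
KE_i = ½(1.580e+07)(0.2470 rad/s)² = 4.820e+05 J; KE_f = ½(1.655e+07)(0.2358)² = 4.602e+05 J.
Fraction lost = 0.04525.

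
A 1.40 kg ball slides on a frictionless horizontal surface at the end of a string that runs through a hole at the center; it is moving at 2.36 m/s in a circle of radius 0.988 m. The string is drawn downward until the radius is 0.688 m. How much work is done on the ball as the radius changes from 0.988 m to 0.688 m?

W ≈ 4.14 J

The only horizontal force on the mass is along the cord (radial), so it exerts no torque about the hole and angular momentum m v r is conserved.
v₂ = v₁ r₁ / r₂ = (2.36)(0.988) / (0.688) = 3.389 m/s.
W = ΔKE = ½m(v₂² − v₁²) = 4.141 J.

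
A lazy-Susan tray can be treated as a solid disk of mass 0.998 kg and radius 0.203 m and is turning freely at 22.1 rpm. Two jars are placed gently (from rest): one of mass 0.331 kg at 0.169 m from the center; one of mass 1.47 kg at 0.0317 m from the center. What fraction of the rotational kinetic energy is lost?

fraction ≈ 0.347

No external torque acts about the center; L_before = L_after.
I_p = ½(0.998)(0.203)² = 0.02056 kg·m².
Added inertia Σmr² = (0.331)(0.169)² + (1.47)(0.0317)² = 0.01093 kg·m²; I_f = 0.02056 + 0.01093 = 0.03149 kg·m².
ω_f = I_p ω_i / I_f = (0.02056)(22.1) / 0.03149 = 14.43 rpm.
KE_i = ½(0.02056)(2.314 rad/s)² = 0.05507 J; KE_f = ½(0.03149)(1.511)² = 0.03596 J.
Fraction lost = 0.3471.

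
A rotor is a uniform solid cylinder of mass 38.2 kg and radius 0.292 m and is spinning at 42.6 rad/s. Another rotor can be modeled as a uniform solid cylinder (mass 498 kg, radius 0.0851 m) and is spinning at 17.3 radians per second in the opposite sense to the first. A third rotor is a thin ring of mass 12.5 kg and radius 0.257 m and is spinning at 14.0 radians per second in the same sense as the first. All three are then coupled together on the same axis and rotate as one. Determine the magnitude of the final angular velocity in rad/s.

|ω_f| ≈ 11.7 rad/s

The coupling torques are internal; angular momentum about the shared axis is conserved.
Moments of inertia: I_A = ½(38.2)(0.292)² = 1.629 kg·m²; I_B = ½(498)(0.0851)² = 1.803 kg·m²; I_C = (12.5)(0.257)² = 0.8256 kg·m².
Taking A's sense as positive: L = (1.629)(42.6) − (1.803)(17.3) + (0.8256)(14.0) = 49.74 kg·m²·rad/s.
Combined I = 1.629 + 1.803 + 0.8256 = 4.257 kg·m².
ω_f = L / I = 49.74 / 4.257 = 11.68 rad/s.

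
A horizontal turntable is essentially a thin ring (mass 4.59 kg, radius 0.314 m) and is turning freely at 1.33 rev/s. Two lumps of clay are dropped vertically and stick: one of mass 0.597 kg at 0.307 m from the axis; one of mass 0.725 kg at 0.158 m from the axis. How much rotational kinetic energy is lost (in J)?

No external torque acts about the axis; L_before = L_after.
I_p = (4.59)(0.314)² = 0.4526 kg·m².
Added inertia Σmr² = (0.597)(0.307)² + (0.725)(0.158)² = 0.07437 kg·m²; I_f = 0.4526 + 0.07437 = 0.5269 kg·m².
ω_f = I_p ω_i / I_f = (0.4526)(1.33) / 0.5269 = 1.142 rev/s.
KE_i = ½(0.4526)(8.357 rad/s)² = 15.80 J; KE_f = ½(0.5269)(7.177)² = 13.57 J.

energy lost ≈ 2.23 J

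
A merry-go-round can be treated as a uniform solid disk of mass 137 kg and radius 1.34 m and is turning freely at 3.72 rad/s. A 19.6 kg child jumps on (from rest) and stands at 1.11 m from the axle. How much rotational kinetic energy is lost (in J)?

energy lost ≈ 140 J

The added mass arrives with no angular momentum about the axle, and any external torque about the axle is negligible, so the system's angular momentum is conserved.
I_p = ½(137)(1.34)² = 123.0 kg·m².
Added inertia Σmr² = (19.6)(1.11)² = 24.15 kg·m²; I_f = 123.0 + 24.15 = 147.1 kg·m².
ω_f = I_p ω_i / I_f = (123.0)(3.72) / 147.1 = 3.109 rad/s.
KE_i = ½(123.0)(3.720 rad/s)² = 851.1 J; KE_f = ½(147.1)(3.109)² = 711.4 J.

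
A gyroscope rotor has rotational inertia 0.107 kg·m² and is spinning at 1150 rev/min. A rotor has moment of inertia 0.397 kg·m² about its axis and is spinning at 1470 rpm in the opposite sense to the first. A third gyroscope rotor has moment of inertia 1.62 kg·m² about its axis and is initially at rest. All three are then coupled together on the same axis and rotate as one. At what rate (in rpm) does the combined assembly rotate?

No external torque acts about the common axis, so total angular momentum is conserved.
Taking A's sense as positive: L = (0.1070)(1150) − (0.3970)(1470) = -460.5 kg·m²·rpm.
Combined I = 0.1070 + 0.3970 + 1.620 = 2.124 kg·m².
ω_f = L / I = -460.5 / 2.124 = -216.8 rpm.

|ω_f| ≈ 217 rpm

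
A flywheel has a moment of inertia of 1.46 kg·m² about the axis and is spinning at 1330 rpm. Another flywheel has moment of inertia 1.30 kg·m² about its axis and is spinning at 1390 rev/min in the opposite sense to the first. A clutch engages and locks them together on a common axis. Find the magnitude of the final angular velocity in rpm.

The coupling torques are internal; angular momentum about the shared axis is conserved.
Taking A's sense as positive: L = (1.460)(1330) − (1.300)(1390) = 134.8 kg·m²·rpm.
Combined I = 1.460 + 1.300 = 2.760 kg·m².
ω_f = L / I = 134.8 / 2.760 = 48.84 rpm.

|ω_f| ≈ 48.8 rpm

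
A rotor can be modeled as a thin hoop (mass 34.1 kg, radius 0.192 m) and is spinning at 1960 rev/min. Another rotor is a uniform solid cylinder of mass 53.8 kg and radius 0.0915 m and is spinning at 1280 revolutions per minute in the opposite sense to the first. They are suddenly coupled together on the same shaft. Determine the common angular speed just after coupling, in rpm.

|ω_f| ≈ 1470 rpm

No external torque acts about the common axis, so total angular momentum is conserved.
Moments of inertia: I_A = (34.1)(0.192)² = 1.257 kg·m²; I_B = ½(53.8)(0.0915)² = 0.2252 kg·m².
Taking A's sense as positive: L = (1.257)(1960) − (0.2252)(1280) = 2176 kg·m²·rpm.
Combined I = 1.257 + 0.2252 = 1.482 kg·m².
ω_f = L / I = 2176 / 1.482 = 1468 rpm.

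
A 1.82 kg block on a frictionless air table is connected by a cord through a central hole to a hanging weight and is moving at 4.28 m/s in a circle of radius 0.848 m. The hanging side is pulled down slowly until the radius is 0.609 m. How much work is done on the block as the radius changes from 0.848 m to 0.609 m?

The only horizontal force on the mass is along the cord (radial), so it exerts no torque about the hole and angular momentum m v r is conserved.
v₂ = v₁ r₁ / r₂ = (4.28)(0.848) / (0.609) = 5.960 m/s.
W = ΔKE = ½m(v₂² − v₁²) = 15.65 J.

W ≈ 15.7 J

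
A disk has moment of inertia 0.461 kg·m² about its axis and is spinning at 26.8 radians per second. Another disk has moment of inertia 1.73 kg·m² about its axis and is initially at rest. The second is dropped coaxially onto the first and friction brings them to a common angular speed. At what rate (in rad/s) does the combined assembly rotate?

The coupling torques are internal; angular momentum about the shared axis is conserved.
Taking A's sense as positive: L = (0.4610)(26.8) = 12.35 kg·m²·rad/s.
Combined I = 0.4610 + 1.730 = 2.191 kg·m².
ω_f = L / I = 12.35 / 2.191 = 5.639 rad/s.

|ω_f| ≈ 5.64 rad/s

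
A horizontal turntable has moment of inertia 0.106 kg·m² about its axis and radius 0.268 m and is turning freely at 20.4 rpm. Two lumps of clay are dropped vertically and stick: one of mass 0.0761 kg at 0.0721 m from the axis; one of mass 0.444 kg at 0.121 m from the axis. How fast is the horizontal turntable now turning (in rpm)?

No external torque acts about the axis; L_before = L_after.
Added inertia Σmr² = (0.0761)(0.0721)² + (0.444)(0.121)² = 0.006896 kg·m²; I_f = 0.1060 + 0.006896 = 0.1129 kg·m².
ω_f = I_p ω_i / I_f = (0.1060)(20.4) / 0.1129 = 19.15 rpm.

ω_f ≈ 19.2 rpm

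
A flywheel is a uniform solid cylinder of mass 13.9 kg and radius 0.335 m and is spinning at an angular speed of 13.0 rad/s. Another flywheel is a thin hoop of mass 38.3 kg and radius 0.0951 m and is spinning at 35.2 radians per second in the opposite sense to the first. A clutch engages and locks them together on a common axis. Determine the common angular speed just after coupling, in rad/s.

The coupling torques are internal; angular momentum about the shared axis is conserved.
Moments of inertia: I_A = ½(13.9)(0.335)² = 0.7800 kg·m²; I_B = (38.3)(0.0951)² = 0.3464 kg·m².
Taking A's sense as positive: L = (0.7800)(13.0) − (0.3464)(35.2) = -2.053 kg·m²·rad/s.
Combined I = 0.7800 + 0.3464 = 1.126 kg·m².
ω_f = L / I = -2.053 / 1.126 = -1.823 rad/s.

|ω_f| ≈ 1.82 rad/s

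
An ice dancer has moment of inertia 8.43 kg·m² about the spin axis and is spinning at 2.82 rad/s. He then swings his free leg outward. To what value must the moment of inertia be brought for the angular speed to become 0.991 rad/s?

I₂ ≈ 24.0 kg·m²

Angular momentum about the spin axis is conserved since the torque about it is zero.
I₂ = I₁ω₁ / ω₂ = (8.43)(2.82) / (0.991) = 23.99 kg·m².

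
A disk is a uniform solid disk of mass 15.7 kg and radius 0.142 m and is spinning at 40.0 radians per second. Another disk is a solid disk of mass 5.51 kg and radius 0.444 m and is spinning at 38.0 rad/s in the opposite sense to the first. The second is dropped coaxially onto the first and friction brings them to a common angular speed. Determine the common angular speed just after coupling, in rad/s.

The coupling torques are internal; angular momentum about the shared axis is conserved.
Moments of inertia: I_A = ½(15.7)(0.142)² = 0.1583 kg·m²; I_B = ½(5.51)(0.444)² = 0.5431 kg·m².
Taking A's sense as positive: L = (0.1583)(40.0) − (0.5431)(38.0) = -14.31 kg·m²·rad/s.
Combined I = 0.1583 + 0.5431 = 0.7014 kg·m².
ω_f = L / I = -14.31 / 0.7014 = -20.40 rad/s.

|ω_f| ≈ 20.4 rad/s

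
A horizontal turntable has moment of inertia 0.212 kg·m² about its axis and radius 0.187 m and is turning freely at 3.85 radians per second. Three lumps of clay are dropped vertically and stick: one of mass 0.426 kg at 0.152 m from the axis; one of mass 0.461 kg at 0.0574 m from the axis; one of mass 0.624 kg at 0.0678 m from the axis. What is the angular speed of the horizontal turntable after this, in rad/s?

No external torque acts about the axis; L_before = L_after.
Added inertia Σmr² = (0.426)(0.152)² + (0.461)(0.0574)² + (0.624)(0.0678)² = 0.01423 kg·m²; I_f = 0.2120 + 0.01423 = 0.2262 kg·m².
ω_f = I_p ω_i / I_f = (0.2120)(3.85) / 0.2262 = 3.608 rad/s.

ω_f ≈ 3.61 rad/s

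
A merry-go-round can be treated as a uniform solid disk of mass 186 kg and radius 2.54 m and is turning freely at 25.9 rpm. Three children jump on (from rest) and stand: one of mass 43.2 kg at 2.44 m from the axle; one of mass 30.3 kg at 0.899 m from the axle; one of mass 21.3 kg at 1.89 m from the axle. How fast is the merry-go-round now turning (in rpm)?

ω_f ≈ 16.2 rpm

No external torque acts about the axle; L_before = L_after.
I_p = ½(186)(2.54)² = 600.0 kg·m².
Added inertia Σmr² = (43.2)(2.44)² + (30.3)(0.899)² + (21.3)(1.89)² = 357.8 kg·m²; I_f = 600.0 + 357.8 = 957.8 kg·m².
ω_f = I_p ω_i / I_f = (600.0)(25.9) / 957.8 = 16.23 rpm.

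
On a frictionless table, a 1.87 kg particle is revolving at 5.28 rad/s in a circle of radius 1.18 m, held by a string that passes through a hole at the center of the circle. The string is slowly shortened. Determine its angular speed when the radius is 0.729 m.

ω₂ ≈ 13.8 rad/s

No torque about the axis ⇒ m r₁² ω₁ = m r₂² ω₂.
ω₂ = ω₁ (r₁/r₂)² = (5.28)(1.18/0.729)² = 13.83 rad/s.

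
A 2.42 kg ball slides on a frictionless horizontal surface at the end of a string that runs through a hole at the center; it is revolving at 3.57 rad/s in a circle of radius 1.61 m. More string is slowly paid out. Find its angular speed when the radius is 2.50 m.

The constraining force is radial, so m r² ω about the center is conserved.
ω₂ = ω₁ (r₁/r₂)² = (3.57)(1.61/2.50)² = 1.481 rad/s.

ω₂ ≈ 1.48 rad/s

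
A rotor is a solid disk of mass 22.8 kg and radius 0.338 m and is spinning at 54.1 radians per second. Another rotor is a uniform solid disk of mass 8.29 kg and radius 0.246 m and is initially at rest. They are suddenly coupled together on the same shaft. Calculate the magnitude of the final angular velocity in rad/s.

No external torque acts about the common axis, so total angular momentum is conserved.
Moments of inertia: I_A = ½(22.8)(0.338)² = 1.302 kg·m²; I_B = ½(8.29)(0.246)² = 0.2508 kg·m².
Taking A's sense as positive: L = (1.302)(54.1) = 70.46 kg·m²·rad/s.
Combined I = 1.302 + 0.2508 = 1.553 kg·m².
ω_f = L / I = 70.46 / 1.553 = 45.36 rad/s.

|ω_f| ≈ 45.4 rad/s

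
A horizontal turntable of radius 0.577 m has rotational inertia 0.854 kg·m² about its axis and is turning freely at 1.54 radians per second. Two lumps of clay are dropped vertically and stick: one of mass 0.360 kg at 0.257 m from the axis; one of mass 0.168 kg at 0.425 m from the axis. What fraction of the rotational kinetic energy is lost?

fraction ≈ 0.0596

No external torque acts about the axis; L_before = L_after.
Added inertia Σmr² = (0.360)(0.257)² + (0.168)(0.425)² = 0.05412 kg·m²; I_f = 0.8540 + 0.05412 = 0.9081 kg·m².
ω_f = I_p ω_i / I_f = (0.8540)(1.54) / 0.9081 = 1.448 rad/s.
KE_i = ½(0.8540)(1.540 rad/s)² = 1.013 J; KE_f = ½(0.9081)(1.448)² = 0.9523 J.
Fraction lost = 0.05960.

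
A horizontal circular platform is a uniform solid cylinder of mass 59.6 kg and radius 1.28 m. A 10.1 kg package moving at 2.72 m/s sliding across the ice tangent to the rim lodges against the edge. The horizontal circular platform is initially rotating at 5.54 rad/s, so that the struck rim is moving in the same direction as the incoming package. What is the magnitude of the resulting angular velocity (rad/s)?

About the central axle the impulsive forces during the collision are internal, so angular momentum about that axis is conserved.
I_p = ½(59.6)(1.28)² = 48.82 kg·m². Taking the sense of the package's angular momentum as positive, L_{package} = m v R = (10.1)(2.72)(1.28) = 35.16 kg·m²/s.
L_i = +I_p ω_p + m v R = +(48.82)(5.54) + 35.16 = 305.7 kg·m²/s.
After sticking, I_f = I_p + m R² = 48.82 + (10.1)(1.28)² = 65.37 kg·m².
ω_f = L_i / I_f = 305.7 / 65.37 = 4.676 rad/s.

|ω_f| ≈ 4.68 rad/s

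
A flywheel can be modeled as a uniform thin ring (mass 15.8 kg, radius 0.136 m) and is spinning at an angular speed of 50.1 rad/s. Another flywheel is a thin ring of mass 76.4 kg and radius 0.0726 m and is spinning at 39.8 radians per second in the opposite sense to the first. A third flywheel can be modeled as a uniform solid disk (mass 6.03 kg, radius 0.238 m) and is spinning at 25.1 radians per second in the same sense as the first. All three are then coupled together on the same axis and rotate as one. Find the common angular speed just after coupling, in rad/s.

The coupling torques are internal; angular momentum about the shared axis is conserved.
Moments of inertia: I_A = (15.8)(0.136)² = 0.2922 kg·m²; I_B = (76.4)(0.0726)² = 0.4027 kg·m²; I_C = ½(6.03)(0.238)² = 0.1708 kg·m².
Taking A's sense as positive: L = (0.2922)(50.1) − (0.4027)(39.8) + (0.1708)(25.1) = 2.901 kg·m²·rad/s.
Combined I = 0.2922 + 0.4027 + 0.1708 = 0.8657 kg·m².
ω_f = L / I = 2.901 / 0.8657 = 3.351 rad/s.

|ω_f| ≈ 3.35 rad/s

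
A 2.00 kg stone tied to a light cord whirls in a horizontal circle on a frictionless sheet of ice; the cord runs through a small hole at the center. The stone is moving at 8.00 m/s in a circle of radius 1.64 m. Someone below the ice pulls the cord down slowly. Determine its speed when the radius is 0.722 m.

v₂ ≈ 18.2 m/s

Central (radial) force ⇒ zero torque about the center ⇒ m v r is constant.
v₂ = v₁ r₁ / r₂ = (8.00)(1.64) / (0.722) = 18.17 m/s.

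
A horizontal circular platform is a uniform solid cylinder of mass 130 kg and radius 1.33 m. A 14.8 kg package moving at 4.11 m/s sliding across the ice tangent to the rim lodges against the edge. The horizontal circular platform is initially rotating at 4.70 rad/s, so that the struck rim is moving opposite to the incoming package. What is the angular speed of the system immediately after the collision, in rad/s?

|ω_f| ≈ 3.26 rad/s

About the central axle the impulsive forces during the collision are internal, so angular momentum about that axis is conserved.
I_p = ½(130)(1.33)² = 115.0 kg·m². Taking the sense of the package's angular momentum as positive, L_{package} = m v R = (14.8)(4.11)(1.33) = 80.90 kg·m²/s.
L_i = −I_p ω_p + m v R = −(115.0)(4.70) + 80.90 = -459.5 kg·m²/s.
After sticking, I_f = I_p + m R² = 115.0 + (14.8)(1.33)² = 141.2 kg·m².
ω_f = L_i / I_f = -459.5 / 141.2 = -3.255 rad/s.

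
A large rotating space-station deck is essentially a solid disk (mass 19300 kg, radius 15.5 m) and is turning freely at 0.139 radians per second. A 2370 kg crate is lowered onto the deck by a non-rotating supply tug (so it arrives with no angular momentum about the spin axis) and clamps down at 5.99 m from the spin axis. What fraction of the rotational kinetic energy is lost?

No external torque acts about the spin axis; L_before = L_after.
I_p = ½(19300)(15.5)² = 2.318e+06 kg·m².
Added inertia Σmr² = (2370)(5.99)² = 85040 kg·m²; I_f = 2.318e+06 + 85040 = 2.403e+06 kg·m².
ω_f = I_p ω_i / I_f = (2.318e+06)(0.139) / 2.403e+06 = 0.1341 rad/s.
KE_i = ½(2.318e+06)(0.1390 rad/s)² = 22400 J; KE_f = ½(2.403e+06)(0.1341)² = 21600 J.
Fraction lost = 0.03538.

fraction ≈ 0.0354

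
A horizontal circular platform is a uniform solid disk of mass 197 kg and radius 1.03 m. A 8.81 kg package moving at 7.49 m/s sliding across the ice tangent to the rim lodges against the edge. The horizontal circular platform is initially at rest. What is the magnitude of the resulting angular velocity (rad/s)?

About the central axle the impulsive forces during the collision are internal, so angular momentum about that axis is conserved.
I_p = ½(197)(1.03)² = 104.5 kg·m². Taking the sense of the package's angular momentum as positive, L_{package} = m v R = (8.81)(7.49)(1.03) = 67.97 kg·m²/s.
L_i = 0 + 67.97 = 67.97 kg·m²/s.
After sticking, I_f = I_p + m R² = 104.5 + (8.81)(1.03)² = 113.8 kg·m².
ω_f = L_i / I_f = 67.97 / 113.8 = 0.5970 rad/s.

|ω_f| ≈ 0.597 rad/s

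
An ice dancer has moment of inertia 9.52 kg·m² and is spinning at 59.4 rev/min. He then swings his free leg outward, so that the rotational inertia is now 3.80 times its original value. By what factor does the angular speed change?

ω₂/ω₁ ≈ 0.263

With no external torque about the axis, L is conserved: I₁ω₁ = I₂ω₂.
I₂ = 3.80 × 9.52 = 36.18 kg·m².
ω₂/ω₁ = I₁/I₂ = 9.520 / 36.18 = 0.2632.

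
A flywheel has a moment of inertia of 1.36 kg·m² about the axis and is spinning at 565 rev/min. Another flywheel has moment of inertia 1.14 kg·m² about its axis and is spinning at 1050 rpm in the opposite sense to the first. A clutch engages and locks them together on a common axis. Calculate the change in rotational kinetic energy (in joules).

ΔKE ≈ -8870 J

No external torque acts about the common axis, so total angular momentum is conserved.
Taking A's sense as positive: L = (1.360)(565) − (1.140)(1050) = -428.6 kg·m²·rpm.
Combined I = 1.360 + 1.140 = 2.500 kg·m².
ω_f = L / I = -428.6 / 2.500 = -171.4 rpm.
KE_i = ½ΣIω² = 9272 J; KE_f = ½(2.500)(17.95)² = 402.9 J.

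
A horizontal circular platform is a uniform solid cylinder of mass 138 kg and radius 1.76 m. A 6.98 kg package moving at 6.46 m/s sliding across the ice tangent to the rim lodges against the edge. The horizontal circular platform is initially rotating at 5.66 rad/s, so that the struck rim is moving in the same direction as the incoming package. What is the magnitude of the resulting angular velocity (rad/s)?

The axle reaction passes through the central axle and exerts no torque about it; angular momentum about the central axle is conserved through the impact.
I_p = ½(138)(1.76)² = 213.7 kg·m². Taking the sense of the package's angular momentum as positive, L_{package} = m v R = (6.98)(6.46)(1.76) = 79.36 kg·m²/s.
L_i = +I_p ω_p + m v R = +(213.7)(5.66) + 79.36 = 1289 kg·m²/s.
After sticking, I_f = I_p + m R² = 213.7 + (6.98)(1.76)² = 235.4 kg·m².
ω_f = L_i / I_f = 1289 / 235.4 = 5.477 rad/s.

|ω_f| ≈ 5.48 rad/s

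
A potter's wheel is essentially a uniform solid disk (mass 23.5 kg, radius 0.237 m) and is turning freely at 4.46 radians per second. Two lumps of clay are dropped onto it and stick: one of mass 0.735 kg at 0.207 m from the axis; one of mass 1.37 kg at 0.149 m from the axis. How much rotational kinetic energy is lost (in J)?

The added mass arrives with no angular momentum about the axis, and any external torque about the axis is negligible, so the system's angular momentum is conserved.
I_p = ½(23.5)(0.237)² = 0.6600 kg·m².
Added inertia Σmr² = (0.735)(0.207)² + (1.37)(0.149)² = 0.06191 kg·m²; I_f = 0.6600 + 0.06191 = 0.7219 kg·m².
ω_f = I_p ω_i / I_f = (0.6600)(4.46) / 0.7219 = 4.078 rad/s.
KE_i = ½(0.6600)(4.460 rad/s)² = 6.564 J; KE_f = ½(0.7219)(4.078)² = 6.001 J.

energy lost ≈ 0.563 J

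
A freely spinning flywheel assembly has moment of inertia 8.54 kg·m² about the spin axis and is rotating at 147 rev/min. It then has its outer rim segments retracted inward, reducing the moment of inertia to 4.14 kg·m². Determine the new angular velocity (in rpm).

ω₂ ≈ 303 rpm

Angular momentum about the spin axis is conserved since the torque about it is zero.
ω₂ = I₁ω₁ / I₂ = (8.540)(147 rpm) / (4.140) = 303.2 rpm.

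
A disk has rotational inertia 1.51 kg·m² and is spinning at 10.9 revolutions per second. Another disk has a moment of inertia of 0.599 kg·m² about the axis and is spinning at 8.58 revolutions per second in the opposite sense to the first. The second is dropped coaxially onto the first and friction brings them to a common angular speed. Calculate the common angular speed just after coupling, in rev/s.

|ω_f| ≈ 5.37 rev/s

The coupling torques are internal; angular momentum about the shared axis is conserved.
Taking A's sense as positive: L = (1.510)(10.9) − (0.5990)(8.58) = 11.32 kg·m²·rev/s.
Combined I = 1.510 + 0.5990 = 2.109 kg·m².
ω_f = L / I = 11.32 / 2.109 = 5.367 rev/s.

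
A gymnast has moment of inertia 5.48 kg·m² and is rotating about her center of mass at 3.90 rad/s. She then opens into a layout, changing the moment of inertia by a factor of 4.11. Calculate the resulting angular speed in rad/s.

ω₂ ≈ 0.949 rad/s

No external torque acts about the spin axis, so angular momentum is conserved.
I₂ = 4.11 × 5.48 = 22.52 kg·m².
ω₂ = I₁ω₁ / I₂ = (5.480)(3.90 rad/s) / (22.52) = 0.9489 rad/s.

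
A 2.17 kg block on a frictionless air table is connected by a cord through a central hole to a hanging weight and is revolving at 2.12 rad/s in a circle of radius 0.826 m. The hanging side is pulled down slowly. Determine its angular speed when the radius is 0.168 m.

ω₂ ≈ 51.2 rad/s

The constraining force is radial, so m r² ω about the center is conserved.
ω₂ = ω₁ (r₁/r₂)² = (2.12)(0.826/0.168)² = 51.25 rad/s.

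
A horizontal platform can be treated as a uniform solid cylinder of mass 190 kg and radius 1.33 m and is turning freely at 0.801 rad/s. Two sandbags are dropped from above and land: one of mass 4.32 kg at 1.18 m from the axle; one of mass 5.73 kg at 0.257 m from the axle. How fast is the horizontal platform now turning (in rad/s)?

No external torque acts about the axle; L_before = L_after.
I_p = ½(190)(1.33)² = 168.0 kg·m².
Added inertia Σmr² = (4.32)(1.18)² + (5.73)(0.257)² = 6.394 kg·m²; I_f = 168.0 + 6.394 = 174.4 kg·m².
ω_f = I_p ω_i / I_f = (168.0)(0.801) / 174.4 = 0.7716 rad/s.

ω_f ≈ 0.772 rad/s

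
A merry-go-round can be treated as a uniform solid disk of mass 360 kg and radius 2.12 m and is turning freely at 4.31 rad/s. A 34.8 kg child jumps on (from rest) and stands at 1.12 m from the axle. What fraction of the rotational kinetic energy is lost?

fraction ≈ 0.0512

No external torque acts about the axle; L_before = L_after.
I_p = ½(360)(2.12)² = 809.0 kg·m².
Added inertia Σmr² = (34.8)(1.12)² = 43.65 kg·m²; I_f = 809.0 + 43.65 = 852.6 kg·m².
ω_f = I_p ω_i / I_f = (809.0)(4.31) / 852.6 = 4.089 rad/s.
KE_i = ½(809.0)(4.310 rad/s)² = 7514 J; KE_f = ½(852.6)(4.089)² = 7129 J.
Fraction lost = 0.05120.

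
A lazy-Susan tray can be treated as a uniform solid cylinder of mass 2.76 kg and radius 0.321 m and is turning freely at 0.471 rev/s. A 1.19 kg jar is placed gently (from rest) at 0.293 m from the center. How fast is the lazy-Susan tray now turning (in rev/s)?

ω_f ≈ 0.274 rev/s

The added mass arrives with no angular momentum about the center, and any external torque about the center is negligible, so the system's angular momentum is conserved.
I_p = ½(2.76)(0.321)² = 0.1422 kg·m².
Added inertia Σmr² = (1.19)(0.293)² = 0.1022 kg·m²; I_f = 0.1422 + 0.1022 = 0.2444 kg·m².
ω_f = I_p ω_i / I_f = (0.1422)(0.471) / 0.2444 = 0.2741 rev/s.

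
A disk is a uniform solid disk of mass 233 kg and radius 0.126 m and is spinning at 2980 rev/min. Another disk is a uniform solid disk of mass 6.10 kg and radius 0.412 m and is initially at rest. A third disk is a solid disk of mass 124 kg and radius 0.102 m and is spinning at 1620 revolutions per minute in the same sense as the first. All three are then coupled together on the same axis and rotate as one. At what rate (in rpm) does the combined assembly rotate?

The coupling torques are internal; angular momentum about the shared axis is conserved.
Moments of inertia: I_A = ½(233)(0.126)² = 1.850 kg·m²; I_B = ½(6.10)(0.412)² = 0.5177 kg·m²; I_C = ½(124)(0.102)² = 0.6450 kg·m².
Taking A's sense as positive: L = (1.850)(2980) + (0.6450)(1620) = 6557 kg·m²·rpm.
Combined I = 1.850 + 0.5177 + 0.6450 = 3.012 kg·m².
ω_f = L / I = 6557 / 3.012 = 2177 rpm.

|ω_f| ≈ 2180 rpm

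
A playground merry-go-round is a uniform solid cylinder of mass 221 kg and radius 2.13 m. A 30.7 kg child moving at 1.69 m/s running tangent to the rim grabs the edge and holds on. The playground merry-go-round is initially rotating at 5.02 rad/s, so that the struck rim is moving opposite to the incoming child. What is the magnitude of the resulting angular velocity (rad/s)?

The axle reaction passes through the axle and exerts no torque about it; angular momentum about the axle is conserved through the impact.
I_p = ½(221)(2.13)² = 501.3 kg·m². Taking the sense of the child's angular momentum as positive, L_{child} = m v R = (30.7)(1.69)(2.13) = 110.5 kg·m²/s.
L_i = −I_p ω_p + m v R = −(501.3)(5.02) + 110.5 = -2406 kg·m²/s.
After sticking, I_f = I_p + m R² = 501.3 + (30.7)(2.13)² = 640.6 kg·m².
ω_f = L_i / I_f = -2406 / 640.6 = -3.756 rad/s.

|ω_f| ≈ 3.76 rad/s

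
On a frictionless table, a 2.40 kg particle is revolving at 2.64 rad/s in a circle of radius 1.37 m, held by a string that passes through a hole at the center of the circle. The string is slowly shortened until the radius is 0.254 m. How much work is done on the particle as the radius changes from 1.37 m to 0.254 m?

W ≈ 441 J

The constraining force is radial, so m r² ω about the center is conserved.
ω₂ = ω₁ (r₁/r₂)² = (2.64)(1.37/0.254)² = 76.80 rad/s.
W = ΔKE = ½m(v₂² − v₁²) = 441.0 J.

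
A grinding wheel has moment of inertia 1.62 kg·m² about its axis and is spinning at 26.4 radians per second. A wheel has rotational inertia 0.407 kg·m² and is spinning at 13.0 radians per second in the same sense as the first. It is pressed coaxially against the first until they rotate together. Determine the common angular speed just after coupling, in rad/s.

|ω_f| ≈ 23.7 rad/s

No external torque acts about the common axis, so total angular momentum is conserved.
Taking A's sense as positive: L = (1.620)(26.4) + (0.4070)(13.0) = 48.06 kg·m²·rad/s.
Combined I = 1.620 + 0.4070 = 2.027 kg·m².
ω_f = L / I = 48.06 / 2.027 = 23.71 rad/s.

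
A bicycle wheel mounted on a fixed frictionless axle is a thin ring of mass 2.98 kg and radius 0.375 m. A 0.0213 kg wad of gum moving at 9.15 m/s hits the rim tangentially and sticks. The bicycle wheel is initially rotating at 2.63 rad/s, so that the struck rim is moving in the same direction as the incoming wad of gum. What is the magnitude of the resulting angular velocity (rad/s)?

|ω_f| ≈ 2.78 rad/s

About the axle the impulsive forces during the collision are internal, so angular momentum about that axis is conserved.
I_p = (2.98)(0.375)² = 0.4191 kg·m². Taking the sense of the wad of gum's angular momentum as positive, L_{wad} = m v R = (0.0213)(9.15)(0.375) = 0.07309 kg·m²/s.
L_i = +I_p ω_p + m v R = +(0.4191)(2.63) + 0.07309 = 1.175 kg·m²/s.
After sticking, I_f = I_p + m R² = 0.4191 + (0.0213)(0.375)² = 0.4221 kg·m².
ω_f = L_i / I_f = 1.175 / 0.4221 = 2.785 rad/s.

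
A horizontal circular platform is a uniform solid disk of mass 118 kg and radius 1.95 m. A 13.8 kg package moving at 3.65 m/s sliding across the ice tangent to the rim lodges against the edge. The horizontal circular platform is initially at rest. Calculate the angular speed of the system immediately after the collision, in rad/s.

The axle reaction passes through the central axle and exerts no torque about it; angular momentum about the central axle is conserved through the impact.
I_p = ½(118)(1.95)² = 224.3 kg·m². Taking the sense of the package's angular momentum as positive, L_{package} = m v R = (13.8)(3.65)(1.95) = 98.22 kg·m²/s.
L_i = 0 + 98.22 = 98.22 kg·m²/s.
After sticking, I_f = I_p + m R² = 224.3 + (13.8)(1.95)² = 276.8 kg·m².
ω_f = L_i / I_f = 98.22 / 276.8 = 0.3548 rad/s.

|ω_f| ≈ 0.355 rad/s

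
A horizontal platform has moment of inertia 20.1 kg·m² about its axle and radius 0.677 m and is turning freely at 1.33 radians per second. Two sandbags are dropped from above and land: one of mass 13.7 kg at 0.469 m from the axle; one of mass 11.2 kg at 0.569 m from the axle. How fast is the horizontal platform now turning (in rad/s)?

ω_f ≈ 1.00 rad/s

The added mass arrives with no angular momentum about the axle, and any external torque about the axle is negligible, so the system's angular momentum is conserved.
Added inertia Σmr² = (13.7)(0.469)² + (11.2)(0.569)² = 6.640 kg·m²; I_f = 20.10 + 6.640 = 26.74 kg·m².
ω_f = I_p ω_i / I_f = (20.10)(1.33) / 26.74 = 0.9998 rad/s.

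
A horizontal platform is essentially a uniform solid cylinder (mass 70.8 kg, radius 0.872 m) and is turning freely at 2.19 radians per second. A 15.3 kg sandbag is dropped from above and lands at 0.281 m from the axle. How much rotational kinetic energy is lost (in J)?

No external torque acts about the axle; L_before = L_after.
I_p = ½(70.8)(0.872)² = 26.92 kg·m².
Added inertia Σmr² = (15.3)(0.281)² = 1.208 kg·m²; I_f = 26.92 + 1.208 = 28.13 kg·m².
ω_f = I_p ω_i / I_f = (26.92)(2.19) / 28.13 = 2.096 rad/s.
KE_i = ½(26.92)(2.190 rad/s)² = 64.55 J; KE_f = ½(28.13)(2.096)² = 61.78 J.

energy lost ≈ 2.77 J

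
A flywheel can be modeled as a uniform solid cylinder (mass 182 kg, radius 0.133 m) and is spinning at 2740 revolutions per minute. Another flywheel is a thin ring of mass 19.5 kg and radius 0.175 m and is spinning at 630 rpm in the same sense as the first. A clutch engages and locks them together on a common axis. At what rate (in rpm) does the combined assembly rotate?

|ω_f| ≈ 2170 rpm

No external torque acts about the common axis, so total angular momentum is conserved.
Moments of inertia: I_A = ½(182)(0.133)² = 1.610 kg·m²; I_B = (19.5)(0.175)² = 0.5972 kg·m².
Taking A's sense as positive: L = (1.610)(2740) + (0.5972)(630) = 4787 kg·m²·rpm.
Combined I = 1.610 + 0.5972 = 2.207 kg·m².
ω_f = L / I = 4787 / 2.207 = 2169 rpm.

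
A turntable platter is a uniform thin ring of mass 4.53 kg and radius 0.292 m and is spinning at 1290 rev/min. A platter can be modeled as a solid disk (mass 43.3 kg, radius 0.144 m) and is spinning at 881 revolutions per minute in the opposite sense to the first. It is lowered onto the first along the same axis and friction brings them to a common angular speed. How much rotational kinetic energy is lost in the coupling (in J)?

The coupling torques are internal; angular momentum about the shared axis is conserved.
Moments of inertia: I_A = (4.53)(0.292)² = 0.3862 kg·m²; I_B = ½(43.3)(0.144)² = 0.4489 kg·m².
Taking A's sense as positive: L = (0.3862)(1290) − (0.4489)(881) = 102.7 kg·m²·rpm.
Combined I = 0.3862 + 0.4489 = 0.8352 kg·m².
ω_f = L / I = 102.7 / 0.8352 = 123.0 rpm.
KE_i = ½ΣIω² = 5435 J; KE_f = ½(0.8352)(12.88)² = 69.31 J.

ΔKE lost ≈ 5370 J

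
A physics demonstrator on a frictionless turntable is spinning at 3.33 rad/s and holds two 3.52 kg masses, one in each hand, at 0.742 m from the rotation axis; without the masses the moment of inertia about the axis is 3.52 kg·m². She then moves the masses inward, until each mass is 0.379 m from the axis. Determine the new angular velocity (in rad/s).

No external torque acts about the spin axis, so angular momentum is conserved.
I₁ = 3.52 + 2(3.52)(0.742)² = 7.396 kg·m²; I₂ = 3.52 + 2(3.52)(0.379)² = 4.531 kg·m².
ω₂ = I₁ω₁ / I₂ = (7.396)(3.33 rad/s) / (4.531) = 5.435 rad/s.

ω₂ ≈ 5.44 rad/s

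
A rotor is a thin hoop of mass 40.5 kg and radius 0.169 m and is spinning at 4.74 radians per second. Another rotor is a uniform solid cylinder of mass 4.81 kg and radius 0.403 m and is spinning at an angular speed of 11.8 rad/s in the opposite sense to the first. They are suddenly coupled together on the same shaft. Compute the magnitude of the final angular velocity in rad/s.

The coupling torques are internal; angular momentum about the shared axis is conserved.
Moments of inertia: I_A = (40.5)(0.169)² = 1.157 kg·m²; I_B = ½(4.81)(0.403)² = 0.3906 kg·m².
Taking A's sense as positive: L = (1.157)(4.74) − (0.3906)(11.8) = 0.8739 kg·m²·rad/s.
Combined I = 1.157 + 0.3906 = 1.547 kg·m².
ω_f = L / I = 0.8739 / 1.547 = 0.5648 rad/s.

|ω_f| ≈ 0.565 rad/s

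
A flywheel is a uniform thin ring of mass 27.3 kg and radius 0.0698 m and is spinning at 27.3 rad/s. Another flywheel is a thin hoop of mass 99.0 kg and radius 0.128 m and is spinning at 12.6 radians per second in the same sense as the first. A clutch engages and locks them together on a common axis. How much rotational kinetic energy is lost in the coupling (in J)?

ΔKE lost ≈ 13.3 J

No external torque acts about the common axis, so total angular momentum is conserved.
Moments of inertia: I_A = (27.3)(0.0698)² = 0.1330 kg·m²; I_B = (99.0)(0.128)² = 1.622 kg·m².
Taking A's sense as positive: L = (0.1330)(27.3) + (1.622)(12.6) = 24.07 kg·m²·rad/s.
Combined I = 0.1330 + 1.622 = 1.755 kg·m².
ω_f = L / I = 24.07 / 1.755 = 13.71 rad/s.
KE_i = ½ΣIω² = 178.3 J; KE_f = ½(1.755)(13.71)² = 165.0 J.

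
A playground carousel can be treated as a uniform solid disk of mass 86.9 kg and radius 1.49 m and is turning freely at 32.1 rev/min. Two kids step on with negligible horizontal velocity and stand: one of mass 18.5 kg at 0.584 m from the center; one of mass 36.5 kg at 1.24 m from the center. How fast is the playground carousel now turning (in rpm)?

ω_f ≈ 19.5 rpm

The added mass arrives with no angular momentum about the center, and any external torque about the center is negligible, so the system's angular momentum is conserved.
I_p = ½(86.9)(1.49)² = 96.46 kg·m².
Added inertia Σmr² = (18.5)(0.584)² + (36.5)(1.24)² = 62.43 kg·m²; I_f = 96.46 + 62.43 = 158.9 kg·m².
ω_f = I_p ω_i / I_f = (96.46)(32.1) / 158.9 = 19.49 rpm.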